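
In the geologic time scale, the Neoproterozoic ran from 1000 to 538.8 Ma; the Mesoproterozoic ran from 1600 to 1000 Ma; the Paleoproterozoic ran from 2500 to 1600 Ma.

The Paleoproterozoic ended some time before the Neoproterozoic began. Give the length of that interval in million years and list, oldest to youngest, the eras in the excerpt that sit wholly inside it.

The Paleoproterozoic closes at 1600 Ma and the Neoproterozoic opens at 1000 Ma, so the interval is 1600 − 1000 = 600 Myr.
An era fits inside if it starts at or after 1600 Ma and ends at or before 1000 Ma; oldest first that gives Mesoproterozoic.

600 million years; Mesoproterozoic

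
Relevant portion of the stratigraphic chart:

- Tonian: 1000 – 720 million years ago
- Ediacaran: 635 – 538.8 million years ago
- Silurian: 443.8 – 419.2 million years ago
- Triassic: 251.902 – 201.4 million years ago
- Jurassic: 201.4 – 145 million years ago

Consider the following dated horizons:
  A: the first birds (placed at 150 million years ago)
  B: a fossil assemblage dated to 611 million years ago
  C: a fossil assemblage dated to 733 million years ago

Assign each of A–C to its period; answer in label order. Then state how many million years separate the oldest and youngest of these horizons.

Match each age against the start–end ranges in the excerpt: A = 150 Ma → Jurassic (201.4–145); B = 611 Ma → Ediacaran (635–538.8); C = 733 Ma → Tonian (1000–720).
The largest age is 733 Ma and the smallest is 150 Ma; their difference is 583 Myr.

A — Jurassic; B — Ediacaran; C — Tonian; span 583 million years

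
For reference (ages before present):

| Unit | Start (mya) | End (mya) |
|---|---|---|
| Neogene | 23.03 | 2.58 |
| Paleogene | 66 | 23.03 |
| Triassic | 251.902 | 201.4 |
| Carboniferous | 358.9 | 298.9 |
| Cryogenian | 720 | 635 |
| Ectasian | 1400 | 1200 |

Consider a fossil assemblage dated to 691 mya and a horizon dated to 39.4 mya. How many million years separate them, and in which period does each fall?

651.6 million years apart; the first in the Cryogenian, the second in the Paleogene

Elapsed time: 691 − 39.4 = 651.6 Myr.
691 Ma lies within 720–635 Ma: Cryogenian.
39.4 Ma lies within 66–23.03 Ma: Paleogene.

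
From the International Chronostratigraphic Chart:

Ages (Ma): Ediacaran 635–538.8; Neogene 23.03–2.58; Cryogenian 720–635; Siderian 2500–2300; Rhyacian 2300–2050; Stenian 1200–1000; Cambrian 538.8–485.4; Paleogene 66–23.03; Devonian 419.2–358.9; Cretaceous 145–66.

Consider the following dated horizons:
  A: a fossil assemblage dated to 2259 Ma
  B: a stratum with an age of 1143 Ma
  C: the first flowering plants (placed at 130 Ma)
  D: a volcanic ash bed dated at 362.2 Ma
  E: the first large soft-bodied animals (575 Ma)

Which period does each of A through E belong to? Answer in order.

Match each age against the start–end ranges in the excerpt: A = 2259 Ma → Rhyacian (2300–2050); B = 1143 Ma → Stenian (1200–1000); C = 130 Ma → Cretaceous (145–66); D = 362.2 Ma → Devonian (419.2–358.9); E = 575 Ma → Ediacaran (635–538.8).

A — Rhyacian; B — Stenian; C — Cretaceous; D — Devonian; E — Ediacaran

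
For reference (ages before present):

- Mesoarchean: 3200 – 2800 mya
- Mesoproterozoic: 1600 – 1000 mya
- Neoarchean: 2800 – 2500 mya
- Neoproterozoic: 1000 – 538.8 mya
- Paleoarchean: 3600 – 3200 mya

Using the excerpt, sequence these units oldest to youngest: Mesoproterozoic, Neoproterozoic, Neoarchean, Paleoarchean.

Paleoarchean, then Neoarchean, then Mesoproterozoic, then Neoproterozoic

The oldest of these is Paleoarchean (starts 3600 Ma) and the youngest is Neoproterozoic (ends 538.8 Ma).
In between, by decreasing start age: Neoarchean (2800), Mesoproterozoic (1600).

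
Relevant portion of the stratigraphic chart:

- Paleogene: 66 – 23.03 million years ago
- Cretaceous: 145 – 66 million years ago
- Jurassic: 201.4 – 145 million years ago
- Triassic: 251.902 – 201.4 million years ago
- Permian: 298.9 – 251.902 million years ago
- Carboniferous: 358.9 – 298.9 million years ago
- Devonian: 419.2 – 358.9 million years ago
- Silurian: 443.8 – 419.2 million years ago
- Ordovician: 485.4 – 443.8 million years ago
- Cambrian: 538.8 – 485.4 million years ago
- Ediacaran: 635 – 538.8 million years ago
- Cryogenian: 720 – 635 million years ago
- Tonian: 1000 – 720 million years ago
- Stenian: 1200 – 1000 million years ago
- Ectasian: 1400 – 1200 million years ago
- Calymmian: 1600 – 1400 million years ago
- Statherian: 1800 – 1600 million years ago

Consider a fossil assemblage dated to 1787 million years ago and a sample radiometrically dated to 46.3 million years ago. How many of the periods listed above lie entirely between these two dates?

The older date is 1787 Ma and the younger is 46.3 Ma.
Periods with start < 1787 and end > 46.3 Ma: Calymmian (1600–1400), Ectasian (1400–1200), Stenian (1200–1000), Tonian (1000–720), Cryogenian (720–635), Ediacaran (635–538.8), Cambrian (538.8–485.4), Ordovician (485.4–443.8), Silurian (443.8–419.2), Devonian (419.2–358.9), Carboniferous (358.9–298.9), Permian (298.9–251.902), Triassic (251.902–201.4), Jurassic (201.4–145), Cretaceous (145–66).
That is 15 complete periods.

15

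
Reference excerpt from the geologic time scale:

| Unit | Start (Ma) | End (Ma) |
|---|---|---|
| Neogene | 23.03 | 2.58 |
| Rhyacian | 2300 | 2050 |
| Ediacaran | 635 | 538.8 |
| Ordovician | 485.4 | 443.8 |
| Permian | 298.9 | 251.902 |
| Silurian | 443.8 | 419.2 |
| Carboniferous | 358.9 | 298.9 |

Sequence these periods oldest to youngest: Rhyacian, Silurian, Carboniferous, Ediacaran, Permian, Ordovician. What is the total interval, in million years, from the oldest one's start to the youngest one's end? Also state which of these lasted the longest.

Start ages (Ma): Rhyacian 2300, Ediacaran 635, Ordovician 485.4, Silurian 443.8, Carboniferous 358.9, Permian 298.9.
Ordered oldest to youngest: Rhyacian, Ediacaran, Ordovician, Silurian, Carboniferous, Permian.
Span = 2300 − 251.902 = 2048.098 Myr.
Durations: Rhyacian 250, Silurian 24.6, Ordovician 41.6, Permian 46.998, Ediacaran 96.2, Carboniferous 60 → longest is Rhyacian (250 Myr).

Rhyacian → Ediacaran → Ordovician → Silurian → Carboniferous → Permian; total span 2048.098 Myr; longest is Rhyacian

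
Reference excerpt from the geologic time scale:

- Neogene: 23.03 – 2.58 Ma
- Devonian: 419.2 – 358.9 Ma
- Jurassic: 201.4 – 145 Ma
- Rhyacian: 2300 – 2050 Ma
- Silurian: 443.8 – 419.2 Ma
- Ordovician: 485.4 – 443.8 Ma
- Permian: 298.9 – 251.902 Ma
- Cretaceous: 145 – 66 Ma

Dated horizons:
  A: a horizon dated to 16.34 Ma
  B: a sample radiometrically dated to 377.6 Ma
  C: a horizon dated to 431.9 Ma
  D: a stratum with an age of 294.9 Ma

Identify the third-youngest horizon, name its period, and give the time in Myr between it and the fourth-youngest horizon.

B, in the Devonian; 54.3 million years to C

Smaller Ma means younger, so youngest first: A 16.34 < D 294.9 < B 377.6 < C 431.9.
Counting 3 along gives B (377.6 Ma); the excerpt puts that inside the Devonian, 419.2–358.9 Ma.
Next in line is C (431.9 Ma), and 431.9 − 377.6 = 54.3 Myr.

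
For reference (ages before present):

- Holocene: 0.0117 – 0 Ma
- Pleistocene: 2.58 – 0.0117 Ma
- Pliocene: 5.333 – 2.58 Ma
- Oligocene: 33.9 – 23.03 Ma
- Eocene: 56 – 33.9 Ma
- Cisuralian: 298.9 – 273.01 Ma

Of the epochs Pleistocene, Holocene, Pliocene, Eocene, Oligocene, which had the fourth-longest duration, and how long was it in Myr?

Pleistocene, 2.5683 million years

Start − end for each: Pleistocene 2.58 − 0.0117 = 2.5683; Holocene 0.0117 − 0 = 0.0117; Pliocene 5.333 − 2.58 = 2.753; Eocene 56 − 33.9 = 22.1; Oligocene 33.9 − 23.03 = 10.87.
Ranking these from longest: Eocene > Oligocene > Pliocene > Pleistocene > Holocene.
Position 4 in that ranking is Pleistocene, which lasted 2.5683 Myr.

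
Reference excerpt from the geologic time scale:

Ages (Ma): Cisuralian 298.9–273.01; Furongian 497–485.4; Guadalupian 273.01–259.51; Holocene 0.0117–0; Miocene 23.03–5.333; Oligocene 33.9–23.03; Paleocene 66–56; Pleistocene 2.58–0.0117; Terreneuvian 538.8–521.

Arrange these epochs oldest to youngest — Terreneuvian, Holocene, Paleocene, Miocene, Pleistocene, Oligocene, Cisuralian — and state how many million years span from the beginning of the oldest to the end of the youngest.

Terreneuvian → Cisuralian → Paleocene → Oligocene → Miocene → Pleistocene → Holocene; total span 538.8 Myr

Start ages (Ma): Terreneuvian 538.8, Cisuralian 298.9, Paleocene 66, Oligocene 33.9, Miocene 23.03, Pleistocene 2.58, Holocene 0.0117.
Ordered oldest to youngest: Terreneuvian, Cisuralian, Paleocene, Oligocene, Miocene, Pleistocene, Holocene.
Span = 538.8 − 0 = 538.8 Myr.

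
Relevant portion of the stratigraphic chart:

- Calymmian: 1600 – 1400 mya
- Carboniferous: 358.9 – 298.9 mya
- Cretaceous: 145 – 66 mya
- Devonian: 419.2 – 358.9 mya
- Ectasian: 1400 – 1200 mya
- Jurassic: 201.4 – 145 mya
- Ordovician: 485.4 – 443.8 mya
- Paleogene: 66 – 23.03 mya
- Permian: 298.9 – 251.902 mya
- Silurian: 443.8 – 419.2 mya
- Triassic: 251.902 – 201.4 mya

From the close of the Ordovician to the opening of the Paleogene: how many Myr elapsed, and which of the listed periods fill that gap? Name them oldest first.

377.8 million years; Silurian, Devonian, Carboniferous, Permian, Triassic, Jurassic, Cretaceous

End of Ordovician = 443.8 Ma; start of Paleogene = 66 Ma.
Gap = 443.8 − 66 = 377.8 Myr.
Periods wholly inside 443.8–66 Ma: Silurian (443.8–419.2), Devonian (419.2–358.9), Carboniferous (358.9–298.9), Permian (298.9–251.902), Triassic (251.902–201.4), Jurassic (201.4–145), Cretaceous (145–66).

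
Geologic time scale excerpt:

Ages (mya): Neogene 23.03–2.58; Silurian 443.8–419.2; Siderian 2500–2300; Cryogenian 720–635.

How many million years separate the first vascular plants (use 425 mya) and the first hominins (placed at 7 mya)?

425 − 7 = 418 million years.

418 million years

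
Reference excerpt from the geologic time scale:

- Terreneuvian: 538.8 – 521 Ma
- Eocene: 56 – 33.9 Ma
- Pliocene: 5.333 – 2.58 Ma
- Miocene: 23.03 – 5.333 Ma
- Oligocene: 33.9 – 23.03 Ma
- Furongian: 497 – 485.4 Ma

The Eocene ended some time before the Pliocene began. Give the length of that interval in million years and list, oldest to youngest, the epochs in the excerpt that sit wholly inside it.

End of Eocene = 33.9 Ma; start of Pliocene = 5.333 Ma.
Gap = 33.9 − 5.333 = 28.567 Myr.
Epochs wholly inside 33.9–5.333 Ma: Oligocene (33.9–23.03), Miocene (23.03–5.333).

28.567 million years; Oligocene, Miocene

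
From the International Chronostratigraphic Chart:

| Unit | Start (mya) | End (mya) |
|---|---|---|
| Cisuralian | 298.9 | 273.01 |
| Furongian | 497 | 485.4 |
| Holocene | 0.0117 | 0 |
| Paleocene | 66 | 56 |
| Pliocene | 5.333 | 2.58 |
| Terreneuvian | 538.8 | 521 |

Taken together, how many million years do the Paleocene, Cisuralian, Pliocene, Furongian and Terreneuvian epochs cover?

Duration is start − end for each: (66 − 56) + (298.9 − 273.01) + (5.333 − 2.58) + (497 − 485.4) + (538.8 − 521).
That is 10 + 25.89 + 2.753 + 11.6 + 17.8, which totals 68.043 million years.

68.043 million years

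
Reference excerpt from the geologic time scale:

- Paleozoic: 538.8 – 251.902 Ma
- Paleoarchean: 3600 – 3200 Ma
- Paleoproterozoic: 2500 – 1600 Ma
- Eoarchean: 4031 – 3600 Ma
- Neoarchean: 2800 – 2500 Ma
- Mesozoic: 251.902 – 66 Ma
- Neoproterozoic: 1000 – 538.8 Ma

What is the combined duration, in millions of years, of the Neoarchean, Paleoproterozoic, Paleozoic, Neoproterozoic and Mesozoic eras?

2134 million years

Duration is start − end for each: (2800 − 2500) + (2500 − 1600) + (538.8 − 251.902) + (1000 − 538.8) + (251.902 − 66).
That is 300 + 900 + 286.898 + 461.2 + 185.902, which totals 2134 million years.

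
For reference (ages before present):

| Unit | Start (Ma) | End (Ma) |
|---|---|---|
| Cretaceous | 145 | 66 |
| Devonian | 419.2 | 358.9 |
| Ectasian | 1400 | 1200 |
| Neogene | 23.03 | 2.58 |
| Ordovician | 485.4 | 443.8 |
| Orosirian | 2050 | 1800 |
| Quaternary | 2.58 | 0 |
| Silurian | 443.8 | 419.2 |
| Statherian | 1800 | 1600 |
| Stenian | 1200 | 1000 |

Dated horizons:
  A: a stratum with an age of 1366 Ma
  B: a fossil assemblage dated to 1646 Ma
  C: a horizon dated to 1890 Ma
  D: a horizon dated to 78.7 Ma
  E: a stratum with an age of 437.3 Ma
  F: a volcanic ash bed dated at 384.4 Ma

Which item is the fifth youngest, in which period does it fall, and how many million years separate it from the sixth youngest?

B, in the Statherian; 244 million years to C

Sorted youngest-first by Ma: D (78.7), F (384.4), E (437.3), A (1366), B (1646), C (1890).
The fifth youngest is B at 1646 Ma, which lies in 1800–1600 Ma: the Statherian.
The sixth youngest is C at 1890 Ma; separation = |1646 − 1890| = 244 Myr.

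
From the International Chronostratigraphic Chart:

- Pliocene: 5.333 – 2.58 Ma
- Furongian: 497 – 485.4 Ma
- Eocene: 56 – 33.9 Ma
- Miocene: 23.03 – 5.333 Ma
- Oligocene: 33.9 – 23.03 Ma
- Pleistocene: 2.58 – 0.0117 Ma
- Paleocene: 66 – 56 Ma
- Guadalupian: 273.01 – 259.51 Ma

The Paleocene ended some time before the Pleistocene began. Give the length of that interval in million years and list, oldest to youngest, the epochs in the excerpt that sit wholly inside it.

53.42 million years; Eocene, Oligocene, Miocene, Pliocene

End of Paleocene = 56 Ma; start of Pleistocene = 2.58 Ma.
Gap = 56 − 2.58 = 53.42 Myr.
Epochs wholly inside 56–2.58 Ma: Eocene (56–33.9), Oligocene (33.9–23.03), Miocene (23.03–5.333), Pliocene (5.333–2.58).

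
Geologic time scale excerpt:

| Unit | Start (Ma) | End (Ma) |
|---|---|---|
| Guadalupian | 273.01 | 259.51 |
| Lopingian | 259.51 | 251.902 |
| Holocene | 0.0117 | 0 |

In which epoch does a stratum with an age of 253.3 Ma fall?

Lopingian

253.3 Ma lies between 259.51 and 251.902 Ma, so it falls in the Lopingian.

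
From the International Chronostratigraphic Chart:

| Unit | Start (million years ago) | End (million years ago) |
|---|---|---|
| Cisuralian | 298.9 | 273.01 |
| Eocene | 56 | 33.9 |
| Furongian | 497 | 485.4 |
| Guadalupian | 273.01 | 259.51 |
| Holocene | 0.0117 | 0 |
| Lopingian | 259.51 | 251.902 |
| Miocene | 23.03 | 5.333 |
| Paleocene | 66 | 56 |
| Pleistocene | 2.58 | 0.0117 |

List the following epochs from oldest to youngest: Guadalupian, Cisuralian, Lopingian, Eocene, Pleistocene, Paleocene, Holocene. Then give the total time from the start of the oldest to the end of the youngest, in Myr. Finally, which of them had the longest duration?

Cisuralian, Guadalupian, Lopingian, Paleocene, Eocene, Pleistocene, Holocene; total span 298.9 Myr; longest is Cisuralian

Start ages (Ma): Cisuralian 298.9, Guadalupian 273.01, Lopingian 259.51, Paleocene 66, Eocene 56, Pleistocene 2.58, Holocene 0.0117.
Ordered oldest to youngest: Cisuralian, Guadalupian, Lopingian, Paleocene, Eocene, Pleistocene, Holocene.
Span = 298.9 − 0 = 298.9 Myr.
Durations: Lopingian 7.608, Paleocene 10, Guadalupian 13.5, Cisuralian 25.89, Eocene 22.1, Holocene 0.0117, Pleistocene 2.5683 → longest is Cisuralian (25.89 Myr).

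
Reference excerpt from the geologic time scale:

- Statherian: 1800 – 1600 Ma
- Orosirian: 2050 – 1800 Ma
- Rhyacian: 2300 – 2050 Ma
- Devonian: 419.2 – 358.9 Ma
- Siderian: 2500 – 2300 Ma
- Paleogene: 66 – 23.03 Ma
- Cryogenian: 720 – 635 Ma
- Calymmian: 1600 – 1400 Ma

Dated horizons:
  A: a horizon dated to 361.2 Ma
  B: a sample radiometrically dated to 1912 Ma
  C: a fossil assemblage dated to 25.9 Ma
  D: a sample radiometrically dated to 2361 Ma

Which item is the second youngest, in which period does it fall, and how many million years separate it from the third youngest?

A, in the Devonian; 1550.8 million years to B

Smaller Ma means younger, so youngest first: C 25.9 < A 361.2 < B 1912 < D 2361.
Counting 2 along gives A (361.2 Ma); the excerpt puts that inside the Devonian, 419.2–358.9 Ma.
Next in line is B (1912 Ma), and 1912 − 361.2 = 1550.8 Myr.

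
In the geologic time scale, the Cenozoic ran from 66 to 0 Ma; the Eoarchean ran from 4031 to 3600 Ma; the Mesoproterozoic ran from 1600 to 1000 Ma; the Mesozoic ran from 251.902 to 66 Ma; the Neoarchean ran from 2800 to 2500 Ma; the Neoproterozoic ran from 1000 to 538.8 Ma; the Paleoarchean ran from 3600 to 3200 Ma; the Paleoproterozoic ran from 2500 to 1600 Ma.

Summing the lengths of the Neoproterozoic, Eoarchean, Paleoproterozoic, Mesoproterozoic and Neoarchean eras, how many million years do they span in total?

Each duration: Neoproterozoic = 461.2; Eoarchean = 431; Paleoproterozoic = 900; Mesoproterozoic = 600; Neoarchean = 300.
Sum: 461.2 + 431 + 900 + 600 + 300 = 2692.2 Myr.

2692.2 million years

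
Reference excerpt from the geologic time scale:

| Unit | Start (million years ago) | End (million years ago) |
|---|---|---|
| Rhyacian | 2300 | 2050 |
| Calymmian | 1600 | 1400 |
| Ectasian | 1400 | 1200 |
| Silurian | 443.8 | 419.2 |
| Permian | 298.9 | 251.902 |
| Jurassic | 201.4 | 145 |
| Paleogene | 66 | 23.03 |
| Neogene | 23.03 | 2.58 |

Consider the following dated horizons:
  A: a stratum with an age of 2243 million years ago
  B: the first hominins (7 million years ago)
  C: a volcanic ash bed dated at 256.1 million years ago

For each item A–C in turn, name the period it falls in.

A — Rhyacian; B — Neogene; C — Permian

A: 2243 Ma lies in 2300–2050 Ma, so Rhyacian.
B: 7 Ma lies in 23.03–2.58 Ma, so Neogene.
C: 256.1 Ma lies in 298.9–251.902 Ma, so Permian.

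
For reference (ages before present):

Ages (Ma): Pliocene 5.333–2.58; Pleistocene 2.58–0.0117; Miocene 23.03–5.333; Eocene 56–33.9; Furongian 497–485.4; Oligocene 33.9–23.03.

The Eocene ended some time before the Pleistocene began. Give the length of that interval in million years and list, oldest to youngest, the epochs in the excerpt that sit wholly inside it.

31.32 million years; Oligocene, Miocene, Pliocene

The Eocene closes at 33.9 Ma and the Pleistocene opens at 2.58 Ma, so the interval is 33.9 − 2.58 = 31.32 Myr.
An epoch fits inside if it starts at or after 33.9 Ma and ends at or before 2.58 Ma; oldest first that gives Oligocene, Miocene, Pliocene.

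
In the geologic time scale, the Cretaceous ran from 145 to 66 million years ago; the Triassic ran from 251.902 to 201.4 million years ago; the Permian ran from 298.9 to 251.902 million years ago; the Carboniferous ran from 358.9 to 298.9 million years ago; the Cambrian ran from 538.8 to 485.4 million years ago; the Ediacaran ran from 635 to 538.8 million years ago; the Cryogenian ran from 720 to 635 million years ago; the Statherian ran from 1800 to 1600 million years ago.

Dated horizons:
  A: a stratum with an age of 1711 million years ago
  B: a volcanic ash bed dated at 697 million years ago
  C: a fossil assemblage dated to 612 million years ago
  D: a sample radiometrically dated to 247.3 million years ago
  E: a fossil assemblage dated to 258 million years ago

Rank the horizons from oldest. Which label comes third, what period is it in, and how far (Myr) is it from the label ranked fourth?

C, in the Ediacaran; 354 million years to E

Sorted oldest-first by Ma: A (1711), B (697), C (612), E (258), D (247.3).
The third oldest is C at 612 Ma, which lies in 635–538.8 Ma: the Ediacaran.
The fourth oldest is E at 258 Ma; separation = |612 − 258| = 354 Myr.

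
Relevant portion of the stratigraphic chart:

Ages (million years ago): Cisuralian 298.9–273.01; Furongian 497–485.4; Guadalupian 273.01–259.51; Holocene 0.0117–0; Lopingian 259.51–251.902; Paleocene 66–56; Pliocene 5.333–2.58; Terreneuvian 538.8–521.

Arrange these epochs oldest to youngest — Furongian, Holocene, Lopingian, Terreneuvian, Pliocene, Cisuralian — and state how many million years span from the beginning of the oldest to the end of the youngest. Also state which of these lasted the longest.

Terreneuvian → Furongian → Cisuralian → Lopingian → Pliocene → Holocene; total span 538.8 Myr; longest is Cisuralian

From the excerpt: Furongian 497–485.4; Holocene 0.0117–0; Lopingian 259.51–251.902; Terreneuvian 538.8–521; Pliocene 5.333–2.58; Cisuralian 298.9–273.01 (Ma).
Larger Ma is earlier, so the oldest is Terreneuvian and the youngest is Holocene; oldest to youngest: Terreneuvian, Furongian, Cisuralian, Lopingian, Pliocene, Holocene.
Oldest start 538.8 minus youngest end 0 gives 538.8 Myr overall.
Individual lengths (start − end): Pliocene 2.753; Terreneuvian 17.8; Furongian 11.6; Lopingian 7.608; Cisuralian 25.89; Holocene 0.0117. The largest is Cisuralian at 25.89 Myr.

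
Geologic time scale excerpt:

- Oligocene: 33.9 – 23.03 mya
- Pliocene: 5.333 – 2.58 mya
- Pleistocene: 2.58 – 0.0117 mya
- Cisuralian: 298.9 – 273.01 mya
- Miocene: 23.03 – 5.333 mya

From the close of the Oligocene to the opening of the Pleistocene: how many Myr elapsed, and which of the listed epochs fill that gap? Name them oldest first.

20.45 million years; Miocene, Pliocene

The Oligocene closes at 23.03 Ma and the Pleistocene opens at 2.58 Ma, so the interval is 23.03 − 2.58 = 20.45 Myr.
An epoch fits inside if it starts at or after 23.03 Ma and ends at or before 2.58 Ma; oldest first that gives Miocene, Pliocene.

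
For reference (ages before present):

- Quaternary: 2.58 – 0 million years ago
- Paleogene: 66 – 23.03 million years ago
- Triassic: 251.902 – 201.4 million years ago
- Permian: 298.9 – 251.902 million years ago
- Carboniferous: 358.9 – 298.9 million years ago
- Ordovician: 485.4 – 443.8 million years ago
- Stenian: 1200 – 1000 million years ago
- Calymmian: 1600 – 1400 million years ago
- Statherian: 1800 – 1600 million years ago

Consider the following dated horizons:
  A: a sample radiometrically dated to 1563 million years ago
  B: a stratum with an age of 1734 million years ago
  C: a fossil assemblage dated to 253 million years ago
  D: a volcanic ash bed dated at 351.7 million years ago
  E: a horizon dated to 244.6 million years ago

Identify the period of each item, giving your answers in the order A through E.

A: 1563 Ma lies in 1600–1400 Ma, so Calymmian.
B: 1734 Ma lies in 1800–1600 Ma, so Statherian.
C: 253 Ma lies in 298.9–251.902 Ma, so Permian.
D: 351.7 Ma lies in 358.9–298.9 Ma, so Carboniferous.
E: 244.6 Ma lies in 251.902–201.4 Ma, so Triassic.

A — Calymmian; B — Statherian; C — Permian; D — Carboniferous; E — Triassic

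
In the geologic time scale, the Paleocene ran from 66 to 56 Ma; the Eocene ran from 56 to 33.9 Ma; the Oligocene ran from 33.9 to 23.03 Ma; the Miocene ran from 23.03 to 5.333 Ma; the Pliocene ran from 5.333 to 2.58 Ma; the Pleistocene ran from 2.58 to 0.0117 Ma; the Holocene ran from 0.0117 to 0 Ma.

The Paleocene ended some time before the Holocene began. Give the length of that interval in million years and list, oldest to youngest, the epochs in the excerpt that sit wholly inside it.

End of Paleocene = 56 Ma; start of Holocene = 0.0117 Ma.
Gap = 56 − 0.0117 = 55.9883 Myr.
Epochs wholly inside 56–0.0117 Ma: Eocene (56–33.9), Oligocene (33.9–23.03), Miocene (23.03–5.333), Pliocene (5.333–2.58), Pleistocene (2.58–0.0117).

55.9883 million years; Eocene, Oligocene, Miocene, Pliocene, Pleistocene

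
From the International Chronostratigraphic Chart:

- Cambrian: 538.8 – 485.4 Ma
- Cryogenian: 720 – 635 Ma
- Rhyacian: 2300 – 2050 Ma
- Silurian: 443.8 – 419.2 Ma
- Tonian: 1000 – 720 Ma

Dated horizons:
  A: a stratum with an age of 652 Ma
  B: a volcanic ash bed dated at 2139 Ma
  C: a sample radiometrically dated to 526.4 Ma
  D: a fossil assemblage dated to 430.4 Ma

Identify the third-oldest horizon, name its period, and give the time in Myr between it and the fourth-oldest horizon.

C, in the Cambrian; 96 million years to D

Sorted oldest-first by Ma: B (2139), A (652), C (526.4), D (430.4).
The third oldest is C at 526.4 Ma, which lies in 538.8–485.4 Ma: the Cambrian.
The fourth oldest is D at 430.4 Ma; separation = |526.4 − 430.4| = 96 Myr.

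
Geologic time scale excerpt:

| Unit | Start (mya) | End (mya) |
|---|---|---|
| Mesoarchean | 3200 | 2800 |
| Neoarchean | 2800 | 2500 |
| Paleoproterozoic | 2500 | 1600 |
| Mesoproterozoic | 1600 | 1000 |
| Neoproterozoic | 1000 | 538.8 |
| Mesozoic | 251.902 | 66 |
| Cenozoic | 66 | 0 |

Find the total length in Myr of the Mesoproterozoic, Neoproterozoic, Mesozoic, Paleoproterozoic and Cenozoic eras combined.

2213.102 million years

Each duration: Mesoproterozoic = 600; Neoproterozoic = 461.2; Mesozoic = 185.902; Paleoproterozoic = 900; Cenozoic = 66.
Sum: 600 + 461.2 + 185.902 + 900 + 66 = 2213.102 Myr.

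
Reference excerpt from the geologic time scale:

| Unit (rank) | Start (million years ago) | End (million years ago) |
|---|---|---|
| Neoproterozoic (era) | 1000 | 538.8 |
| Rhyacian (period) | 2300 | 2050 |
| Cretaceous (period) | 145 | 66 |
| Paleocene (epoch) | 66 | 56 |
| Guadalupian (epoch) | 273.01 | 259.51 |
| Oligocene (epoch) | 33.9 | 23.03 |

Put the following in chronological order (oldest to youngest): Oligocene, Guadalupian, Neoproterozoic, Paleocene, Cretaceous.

Neoproterozoic → Guadalupian → Cretaceous → Paleocene → Oligocene

Read off each span (Ma): Oligocene 33.9–23.03; Guadalupian 273.01–259.51; Neoproterozoic 1000–538.8; Paleocene 66–56; Cretaceous 145–66.
Larger Ma is older, so oldest→youngest is Neoproterozoic, Guadalupian, Cretaceous, Paleocene, Oligocene.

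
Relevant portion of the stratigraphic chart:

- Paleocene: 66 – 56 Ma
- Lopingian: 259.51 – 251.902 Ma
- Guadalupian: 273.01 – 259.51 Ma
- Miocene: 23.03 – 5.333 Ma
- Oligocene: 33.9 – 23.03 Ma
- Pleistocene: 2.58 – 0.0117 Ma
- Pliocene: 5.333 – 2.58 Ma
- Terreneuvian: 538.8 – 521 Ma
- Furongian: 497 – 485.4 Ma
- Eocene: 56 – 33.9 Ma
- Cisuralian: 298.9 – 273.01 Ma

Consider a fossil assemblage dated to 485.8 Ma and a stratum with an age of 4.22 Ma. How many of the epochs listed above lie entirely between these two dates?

7

485.8 Ma sits inside the Furongian (497–485.4) and 4.22 Ma inside the Pliocene (5.333–2.58); neither of those is wholly between the two dates.
The listed epochs lying completely between them are Cisuralian, Guadalupian, Lopingian, Paleocene, Eocene, Oligocene, Miocene — 7 in all.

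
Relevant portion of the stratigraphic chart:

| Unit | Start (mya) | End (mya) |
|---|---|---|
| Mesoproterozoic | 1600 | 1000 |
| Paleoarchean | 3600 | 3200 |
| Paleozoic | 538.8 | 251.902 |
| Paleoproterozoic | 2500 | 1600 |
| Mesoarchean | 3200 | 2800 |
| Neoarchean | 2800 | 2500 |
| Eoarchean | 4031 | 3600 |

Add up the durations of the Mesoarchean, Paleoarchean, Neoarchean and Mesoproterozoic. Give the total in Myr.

Duration is start − end for each: (3200 − 2800) + (3600 − 3200) + (2800 − 2500) + (1600 − 1000).
That is 400 + 400 + 300 + 600, which totals 1700 million years.

1700 million years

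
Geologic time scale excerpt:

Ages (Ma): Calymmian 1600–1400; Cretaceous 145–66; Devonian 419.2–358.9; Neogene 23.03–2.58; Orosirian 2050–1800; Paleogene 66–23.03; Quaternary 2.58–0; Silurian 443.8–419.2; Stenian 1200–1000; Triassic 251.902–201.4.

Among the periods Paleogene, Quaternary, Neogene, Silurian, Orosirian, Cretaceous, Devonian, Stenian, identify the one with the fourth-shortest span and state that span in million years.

Durations: Paleogene 42.97; Quaternary 2.58; Neogene 20.45; Silurian 24.6; Orosirian 250; Cretaceous 79; Devonian 60.3; Stenian 200 Myr.
Sorted shortest-first: Quaternary (2.58), Neogene (20.45), Silurian (24.6), Paleogene (42.97), Devonian (60.3), Cretaceous (79), Stenian (200), Orosirian (250).
The fourth shortest is Paleogene at 42.97 Myr.

Paleogene, 42.97 million years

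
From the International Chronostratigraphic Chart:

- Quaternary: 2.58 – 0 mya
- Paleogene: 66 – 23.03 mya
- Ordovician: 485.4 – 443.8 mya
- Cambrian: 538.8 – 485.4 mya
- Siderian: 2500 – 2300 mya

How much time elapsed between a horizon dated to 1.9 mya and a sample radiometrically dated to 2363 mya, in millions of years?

2363 − 1.9 = 2361.1 million years.

2361.1 million years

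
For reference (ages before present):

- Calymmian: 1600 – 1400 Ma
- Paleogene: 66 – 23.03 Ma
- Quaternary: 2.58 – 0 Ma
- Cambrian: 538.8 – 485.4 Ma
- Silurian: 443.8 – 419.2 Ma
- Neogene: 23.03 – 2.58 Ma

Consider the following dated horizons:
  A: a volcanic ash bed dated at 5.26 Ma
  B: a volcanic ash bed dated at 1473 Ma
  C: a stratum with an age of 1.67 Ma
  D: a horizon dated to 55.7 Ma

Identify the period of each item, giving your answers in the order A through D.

A — Neogene; B — Calymmian; C — Quaternary; D — Paleogene

Match each age against the start–end ranges in the excerpt: A = 5.26 Ma → Neogene (23.03–2.58); B = 1473 Ma → Calymmian (1600–1400); C = 1.67 Ma → Quaternary (2.58–0); D = 55.7 Ma → Paleogene (66–23.03).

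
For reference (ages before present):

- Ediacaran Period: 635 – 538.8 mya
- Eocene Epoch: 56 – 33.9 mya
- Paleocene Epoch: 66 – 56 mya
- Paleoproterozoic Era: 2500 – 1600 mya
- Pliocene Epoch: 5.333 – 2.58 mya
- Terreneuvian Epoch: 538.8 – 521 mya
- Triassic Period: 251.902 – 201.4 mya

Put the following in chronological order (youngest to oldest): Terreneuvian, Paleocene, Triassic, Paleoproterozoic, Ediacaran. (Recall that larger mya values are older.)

The oldest of these is Paleoproterozoic (starts 2500 Ma) and the youngest is Paleocene (ends 56 Ma).
In between, by decreasing start age: Ediacaran (635), Terreneuvian (538.8), Triassic (251.902).
Listing youngest first means reversing that sequence.

Paleocene, then Triassic, then Terreneuvian, then Ediacaran, then Paleoproterozoic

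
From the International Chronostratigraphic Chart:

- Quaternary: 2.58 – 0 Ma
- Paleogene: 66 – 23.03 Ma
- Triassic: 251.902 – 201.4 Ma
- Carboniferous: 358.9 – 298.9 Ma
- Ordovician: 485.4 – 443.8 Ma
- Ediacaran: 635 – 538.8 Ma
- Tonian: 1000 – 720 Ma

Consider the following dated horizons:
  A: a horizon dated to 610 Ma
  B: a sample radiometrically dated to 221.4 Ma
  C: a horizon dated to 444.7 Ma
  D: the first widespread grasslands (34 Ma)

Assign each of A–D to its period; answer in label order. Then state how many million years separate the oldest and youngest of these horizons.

A — Ediacaran; B — Triassic; C — Ordovician; D — Paleogene; span 576 million years

Match each age against the start–end ranges in the excerpt: A = 610 Ma → Ediacaran (635–538.8); B = 221.4 Ma → Triassic (251.902–201.4); C = 444.7 Ma → Ordovician (485.4–443.8); D = 34 Ma → Paleogene (66–23.03).
The largest age is 610 Ma and the smallest is 34 Ma; their difference is 576 Myr.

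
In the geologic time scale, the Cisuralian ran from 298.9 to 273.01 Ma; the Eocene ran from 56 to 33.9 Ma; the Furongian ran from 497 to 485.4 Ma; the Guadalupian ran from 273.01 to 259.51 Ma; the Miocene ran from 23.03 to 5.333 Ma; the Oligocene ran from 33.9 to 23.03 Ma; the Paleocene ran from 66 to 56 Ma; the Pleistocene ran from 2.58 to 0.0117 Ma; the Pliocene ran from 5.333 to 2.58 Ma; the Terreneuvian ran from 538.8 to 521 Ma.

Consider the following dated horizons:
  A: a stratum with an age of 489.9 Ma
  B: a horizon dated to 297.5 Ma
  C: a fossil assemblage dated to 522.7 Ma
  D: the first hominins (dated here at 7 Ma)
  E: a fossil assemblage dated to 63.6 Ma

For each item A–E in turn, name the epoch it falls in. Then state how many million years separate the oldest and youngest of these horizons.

Match each age against the start–end ranges in the excerpt: A = 489.9 Ma → Furongian (497–485.4); B = 297.5 Ma → Cisuralian (298.9–273.01); C = 522.7 Ma → Terreneuvian (538.8–521); D = 7 Ma → Miocene (23.03–5.333); E = 63.6 Ma → Paleocene (66–56).
The largest age is 522.7 Ma and the smallest is 7 Ma; their difference is 515.7 Myr.

A — Furongian; B — Cisuralian; C — Terreneuvian; D — Miocene; E — Paleocene; span 515.7 million years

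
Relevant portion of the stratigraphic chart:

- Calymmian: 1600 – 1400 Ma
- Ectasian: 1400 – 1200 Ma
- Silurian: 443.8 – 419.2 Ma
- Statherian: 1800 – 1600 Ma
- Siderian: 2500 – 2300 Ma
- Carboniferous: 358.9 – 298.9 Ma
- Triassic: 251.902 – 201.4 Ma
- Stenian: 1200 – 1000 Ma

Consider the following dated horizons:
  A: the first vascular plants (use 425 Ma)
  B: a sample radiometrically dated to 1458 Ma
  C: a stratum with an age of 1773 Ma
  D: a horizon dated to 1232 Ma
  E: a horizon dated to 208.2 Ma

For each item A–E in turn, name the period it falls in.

Match each age against the start–end ranges in the excerpt: A = 425 Ma → Silurian (443.8–419.2); B = 1458 Ma → Calymmian (1600–1400); C = 1773 Ma → Statherian (1800–1600); D = 1232 Ma → Ectasian (1400–1200); E = 208.2 Ma → Triassic (251.902–201.4).

A — Silurian; B — Calymmian; C — Statherian; D — Ectasian; E — Triassic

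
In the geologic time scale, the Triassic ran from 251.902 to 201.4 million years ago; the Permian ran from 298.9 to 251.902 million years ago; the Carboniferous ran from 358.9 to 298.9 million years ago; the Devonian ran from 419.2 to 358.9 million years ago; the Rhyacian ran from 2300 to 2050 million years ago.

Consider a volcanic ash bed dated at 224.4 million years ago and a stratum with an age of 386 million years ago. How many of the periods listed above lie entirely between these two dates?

2

The older date is 386 Ma and the younger is 224.4 Ma.
Periods with start < 386 and end > 224.4 Ma: Carboniferous (358.9–298.9), Permian (298.9–251.902).
That is 2 complete periods.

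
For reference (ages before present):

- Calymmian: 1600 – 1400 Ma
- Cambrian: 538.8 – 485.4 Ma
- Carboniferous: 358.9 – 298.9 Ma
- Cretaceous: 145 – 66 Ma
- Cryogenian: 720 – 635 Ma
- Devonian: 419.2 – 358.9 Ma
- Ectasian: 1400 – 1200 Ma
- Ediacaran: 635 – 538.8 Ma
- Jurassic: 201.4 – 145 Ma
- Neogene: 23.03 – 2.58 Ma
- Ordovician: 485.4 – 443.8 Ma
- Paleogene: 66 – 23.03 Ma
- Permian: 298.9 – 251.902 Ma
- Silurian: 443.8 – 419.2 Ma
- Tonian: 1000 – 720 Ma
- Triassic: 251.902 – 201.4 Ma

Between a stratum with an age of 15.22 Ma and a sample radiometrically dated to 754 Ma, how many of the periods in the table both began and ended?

754 Ma sits inside the Tonian (1000–720) and 15.22 Ma inside the Neogene (23.03–2.58); neither of those is wholly between the two dates.
The listed periods lying completely between them are Cryogenian, Ediacaran, Cambrian, Ordovician, Silurian, Devonian, Carboniferous, Permian, Triassic, Jurassic, Cretaceous, Paleogene — 12 in all.

12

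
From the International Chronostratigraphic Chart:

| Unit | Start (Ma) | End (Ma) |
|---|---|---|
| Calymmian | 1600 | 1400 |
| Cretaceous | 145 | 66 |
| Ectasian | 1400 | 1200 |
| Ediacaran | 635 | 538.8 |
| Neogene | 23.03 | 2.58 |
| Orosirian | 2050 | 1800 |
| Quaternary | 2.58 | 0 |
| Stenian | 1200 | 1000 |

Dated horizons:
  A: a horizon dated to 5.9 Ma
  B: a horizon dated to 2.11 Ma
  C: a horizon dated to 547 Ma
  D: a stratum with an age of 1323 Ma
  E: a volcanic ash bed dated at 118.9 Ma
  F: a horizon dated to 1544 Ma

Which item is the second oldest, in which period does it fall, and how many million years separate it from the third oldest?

D, in the Ectasian; 776 million years to C

Larger Ma means older, so oldest first: F 1544 > D 1323 > C 547 > E 118.9 > A 5.9 > B 2.11.
Counting 2 along gives D (1323 Ma); the excerpt puts that inside the Ectasian, 1400–1200 Ma.
Next in line is C (547 Ma), and 1323 − 547 = 776 Myr.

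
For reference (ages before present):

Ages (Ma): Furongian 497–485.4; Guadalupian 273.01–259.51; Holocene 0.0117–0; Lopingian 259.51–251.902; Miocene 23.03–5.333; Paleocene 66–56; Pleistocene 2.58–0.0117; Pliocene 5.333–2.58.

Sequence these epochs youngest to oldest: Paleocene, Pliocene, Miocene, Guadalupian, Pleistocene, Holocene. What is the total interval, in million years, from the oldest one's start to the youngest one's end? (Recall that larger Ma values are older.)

Holocene → Pleistocene → Pliocene → Miocene → Paleocene → Guadalupian; total span 273.01 Myr

Start ages (Ma): Guadalupian 273.01, Paleocene 66, Miocene 23.03, Pliocene 5.333, Pleistocene 2.58, Holocene 0.0117.
Ordered youngest to oldest: Holocene, Pleistocene, Pliocene, Miocene, Paleocene, Guadalupian.
Span = 273.01 − 0 = 273.01 Myr.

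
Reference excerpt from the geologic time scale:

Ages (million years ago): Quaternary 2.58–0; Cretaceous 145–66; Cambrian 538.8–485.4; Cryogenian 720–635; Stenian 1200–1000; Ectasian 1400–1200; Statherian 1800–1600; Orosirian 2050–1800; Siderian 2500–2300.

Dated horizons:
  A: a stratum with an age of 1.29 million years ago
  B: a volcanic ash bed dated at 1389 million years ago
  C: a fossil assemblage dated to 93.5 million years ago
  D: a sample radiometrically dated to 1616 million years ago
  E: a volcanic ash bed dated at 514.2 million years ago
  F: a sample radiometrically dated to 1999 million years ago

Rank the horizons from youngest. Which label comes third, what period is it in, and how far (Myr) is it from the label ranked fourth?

E, in the Cambrian; 874.8 million years to B

Sorted youngest-first by Ma: A (1.29), C (93.5), E (514.2), B (1389), D (1616), F (1999).
The third youngest is E at 514.2 Ma, which lies in 538.8–485.4 Ma: the Cambrian.
The fourth youngest is B at 1389 Ma; separation = |514.2 − 1389| = 874.8 Myr.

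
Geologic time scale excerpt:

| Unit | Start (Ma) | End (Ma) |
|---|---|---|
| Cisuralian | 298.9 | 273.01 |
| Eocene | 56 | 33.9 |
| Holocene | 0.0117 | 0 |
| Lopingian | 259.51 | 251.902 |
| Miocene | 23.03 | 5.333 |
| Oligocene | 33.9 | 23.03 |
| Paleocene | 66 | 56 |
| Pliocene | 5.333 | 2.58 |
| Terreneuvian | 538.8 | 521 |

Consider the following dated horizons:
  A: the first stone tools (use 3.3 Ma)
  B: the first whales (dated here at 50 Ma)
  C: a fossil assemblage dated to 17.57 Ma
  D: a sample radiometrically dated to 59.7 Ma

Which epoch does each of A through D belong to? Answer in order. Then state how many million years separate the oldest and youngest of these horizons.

A — Pliocene; B — Eocene; C — Miocene; D — Paleocene; span 56.4 million years

Match each age against the start–end ranges in the excerpt: A = 3.3 Ma → Pliocene (5.333–2.58); B = 50 Ma → Eocene (56–33.9); C = 17.57 Ma → Miocene (23.03–5.333); D = 59.7 Ma → Paleocene (66–56).
The largest age is 59.7 Ma and the smallest is 3.3 Ma; their difference is 56.4 Myr.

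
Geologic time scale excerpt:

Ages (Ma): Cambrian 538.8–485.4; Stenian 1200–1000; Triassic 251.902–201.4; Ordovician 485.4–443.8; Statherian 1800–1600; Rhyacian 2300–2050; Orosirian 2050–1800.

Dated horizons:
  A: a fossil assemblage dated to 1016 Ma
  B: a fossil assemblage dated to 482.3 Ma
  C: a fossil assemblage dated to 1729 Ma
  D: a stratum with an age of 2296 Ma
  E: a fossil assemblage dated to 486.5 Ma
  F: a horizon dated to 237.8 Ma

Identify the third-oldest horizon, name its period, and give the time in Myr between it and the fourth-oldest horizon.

Larger Ma means older, so oldest first: D 2296 > C 1729 > A 1016 > E 486.5 > B 482.3 > F 237.8.
Counting 3 along gives A (1016 Ma); the excerpt puts that inside the Stenian, 1200–1000 Ma.
Next in line is E (486.5 Ma), and 1016 − 486.5 = 529.5 Myr.

A, in the Stenian; 529.5 million years to E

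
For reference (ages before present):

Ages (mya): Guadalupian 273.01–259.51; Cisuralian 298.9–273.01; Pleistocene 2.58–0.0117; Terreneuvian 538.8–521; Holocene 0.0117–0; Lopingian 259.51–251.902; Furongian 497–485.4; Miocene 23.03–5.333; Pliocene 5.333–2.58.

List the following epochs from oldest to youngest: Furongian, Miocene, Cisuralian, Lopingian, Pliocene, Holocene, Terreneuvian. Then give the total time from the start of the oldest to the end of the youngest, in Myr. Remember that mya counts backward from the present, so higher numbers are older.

Terreneuvian, Furongian, Cisuralian, Lopingian, Miocene, Pliocene, Holocene; total span 538.8 Myr

Start ages (Ma): Terreneuvian 538.8, Furongian 497, Cisuralian 298.9, Lopingian 259.51, Miocene 23.03, Pliocene 5.333, Holocene 0.0117.
Ordered oldest to youngest: Terreneuvian, Furongian, Cisuralian, Lopingian, Miocene, Pliocene, Holocene.
Span = 538.8 − 0 = 538.8 Myr.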